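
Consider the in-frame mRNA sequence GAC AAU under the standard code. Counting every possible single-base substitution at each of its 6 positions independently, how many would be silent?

2

Codon 1 (GAC, Asp): 1 synonymous substitution.
Codon 2 (AAU, Asn): 1 synonymous substitution.
Total: 1 + 1 = 2.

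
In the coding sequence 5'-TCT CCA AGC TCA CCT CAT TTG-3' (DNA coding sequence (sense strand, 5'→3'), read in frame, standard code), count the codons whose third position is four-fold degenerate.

4

Codon 1 TCT (Ser): third position 4-fold.
Codon 2 CCA (Pro): third position 4-fold.
Codon 3 AGC (Ser): third position 2-fold.
Codon 4 TCA (Ser): third position 4-fold.
Codon 5 CCT (Pro): third position 4-fold.
Codon 6 CAT (His): third position 2-fold.
Codon 7 TTG (Leu): third position 2-fold.
Four-fold degenerate third positions: 4.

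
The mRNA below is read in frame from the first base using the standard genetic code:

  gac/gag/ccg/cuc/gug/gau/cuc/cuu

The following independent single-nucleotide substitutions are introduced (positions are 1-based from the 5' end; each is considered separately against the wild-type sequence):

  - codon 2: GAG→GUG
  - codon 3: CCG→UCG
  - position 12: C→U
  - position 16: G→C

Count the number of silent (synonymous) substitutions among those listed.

Codon 2: GAG (Glu) → GUG (Val) — missense.
Codon 3: CCG (Pro) → UCG (Ser) — missense.
Codon 4: CUC (Leu) → CUU (Leu) — synonymous.
Codon 6: GAU (Asp) → CAU (His) — missense.
Synonymous: 1 of 4.

1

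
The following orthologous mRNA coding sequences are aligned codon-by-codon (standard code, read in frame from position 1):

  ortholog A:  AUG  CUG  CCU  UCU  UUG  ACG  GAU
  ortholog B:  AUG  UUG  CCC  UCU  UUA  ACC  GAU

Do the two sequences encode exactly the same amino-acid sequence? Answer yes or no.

yes

Codon 1: AUG Met / AUG Met — identical.
Codon 2: CUG Leu / UUG Leu — synonymous.
Codon 3: CCU Pro / CCC Pro — synonymous.
Codon 4: UCU Ser / UCU Ser — identical.
Codon 5: UUG Leu / UUA Leu — synonymous.
Codon 6: ACG Thr / ACC Thr — synonymous.
Codon 7: GAU Asp / GAU Asp — identical.
Nonsynonymous differences: 0 → same protein.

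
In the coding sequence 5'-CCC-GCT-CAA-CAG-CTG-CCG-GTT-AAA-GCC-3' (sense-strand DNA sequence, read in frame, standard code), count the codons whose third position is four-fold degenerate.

6

Codon 1 CCC (Pro): third position 4-fold.
Codon 2 GCT (Ala): third position 4-fold.
Codon 3 CAA (Gln): third position 2-fold.
Codon 4 CAG (Gln): third position 2-fold.
Codon 5 CTG (Leu): third position 4-fold.
Codon 6 CCG (Pro): third position 4-fold.
Codon 7 GTT (Val): third position 4-fold.
Codon 8 AAA (Lys): third position 2-fold.
Codon 9 GCC (Ala): third position 4-fold.
Four-fold degenerate third positions: 6.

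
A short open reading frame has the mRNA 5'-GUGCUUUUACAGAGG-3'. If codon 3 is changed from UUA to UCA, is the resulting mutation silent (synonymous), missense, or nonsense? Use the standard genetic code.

missense

Position 8 falls in codon 3: UUA → Leu.
After the substitution the codon is UCA → Ser.
Leu ≠ Ser, so this is a missense mutation.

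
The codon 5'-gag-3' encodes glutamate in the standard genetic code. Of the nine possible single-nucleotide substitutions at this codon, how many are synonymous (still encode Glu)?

Position 1: none → 0 synonymous.
Position 2: none → 0 synonymous.
Position 3: GAA → 1 synonymous.
Total: 0 + 0 + 1 = 1.

1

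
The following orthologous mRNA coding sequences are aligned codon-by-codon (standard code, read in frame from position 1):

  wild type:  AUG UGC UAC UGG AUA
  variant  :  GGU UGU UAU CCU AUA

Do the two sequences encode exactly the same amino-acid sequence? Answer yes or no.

no

Codon 1: AUG Met / GGU Gly — nonsynonymous.
Codon 2: UGC Cys / UGU Cys — synonymous.
Codon 3: UAC Tyr / UAU Tyr — synonymous.
Codon 4: UGG Trp / CCU Pro — nonsynonymous.
Codon 5: AUA Ile / AUA Ile — identical.
Nonsynonymous differences: 2 → different protein.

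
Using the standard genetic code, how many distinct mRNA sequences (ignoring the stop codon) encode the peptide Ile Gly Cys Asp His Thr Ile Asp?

Ile: 3 codons.
Gly: 4 codons.
Cys: 2 codons.
Asp: 2 codons.
His: 2 codons.
Thr: 4 codons.
Ile: 3 codons.
Asp: 2 codons.
3 × 4 × 2 × 2 × 2 × 4 × 3 × 2 = 2304.

2304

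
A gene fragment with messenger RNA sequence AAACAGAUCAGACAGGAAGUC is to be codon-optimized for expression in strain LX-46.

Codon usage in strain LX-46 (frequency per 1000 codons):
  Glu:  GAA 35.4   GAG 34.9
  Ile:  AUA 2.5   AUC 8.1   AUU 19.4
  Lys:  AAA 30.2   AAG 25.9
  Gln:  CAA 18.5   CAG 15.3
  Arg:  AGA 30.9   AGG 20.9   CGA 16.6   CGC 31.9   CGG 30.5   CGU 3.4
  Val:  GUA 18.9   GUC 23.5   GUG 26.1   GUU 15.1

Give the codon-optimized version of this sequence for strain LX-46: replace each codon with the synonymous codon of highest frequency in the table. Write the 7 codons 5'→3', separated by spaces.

Codon 1 (Lys): best is AAA at 30.2.
Codon 2 (Gln): best is CAA at 18.5.
Codon 3 (Ile): best is AUU at 19.4.
Codon 4 (Arg): best is CGC at 31.9.
Codon 5 (Gln): best is CAA at 18.5.
Codon 6 (Glu): best is GAA at 35.4.
Codon 7 (Val): best is GUG at 26.1.

AAA CAA AUU CGC CAA GAA GUG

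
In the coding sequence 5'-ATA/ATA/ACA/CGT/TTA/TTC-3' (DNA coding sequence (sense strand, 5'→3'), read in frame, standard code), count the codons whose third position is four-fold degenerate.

Codon 1 ATA (Ile): third position 3-fold.
Codon 2 ATA (Ile): third position 3-fold.
Codon 3 ACA (Thr): third position 4-fold.
Codon 4 CGT (Arg): third position 4-fold.
Codon 5 TTA (Leu): third position 2-fold.
Codon 6 TTC (Phe): third position 2-fold.
Four-fold degenerate third positions: 2.

2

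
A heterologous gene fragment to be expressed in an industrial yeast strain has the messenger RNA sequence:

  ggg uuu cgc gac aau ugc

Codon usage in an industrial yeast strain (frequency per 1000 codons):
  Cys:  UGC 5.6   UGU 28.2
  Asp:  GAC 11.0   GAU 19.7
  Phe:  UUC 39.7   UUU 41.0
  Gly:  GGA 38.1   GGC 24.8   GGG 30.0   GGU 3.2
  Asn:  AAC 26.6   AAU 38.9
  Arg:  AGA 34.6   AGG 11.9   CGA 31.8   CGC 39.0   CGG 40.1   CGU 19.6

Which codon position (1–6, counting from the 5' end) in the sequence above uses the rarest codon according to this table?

Codon 1 GGG (Gly): 30.0 per 1000.
Codon 2 UUU (Phe): 41.0 per 1000.
Codon 3 CGC (Arg): 39.0 per 1000.
Codon 4 GAC (Asp): 11.0 per 1000.
Codon 5 AAU (Asn): 38.9 per 1000.
Codon 6 UGC (Cys): 5.6 per 1000.
Lowest frequency is 5.6 at codon 6.

6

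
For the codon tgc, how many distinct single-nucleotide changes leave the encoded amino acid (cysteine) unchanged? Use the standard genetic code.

Position 1: none → 0 synonymous.
Position 2: none → 0 synonymous.
Position 3: TGT → 1 synonymous.
Total: 0 + 0 + 1 = 1.

1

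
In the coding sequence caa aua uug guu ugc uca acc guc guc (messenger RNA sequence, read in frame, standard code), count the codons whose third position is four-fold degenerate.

5

Codon 1 CAA (Gln): third position 2-fold.
Codon 2 AUA (Ile): third position 3-fold.
Codon 3 UUG (Leu): third position 2-fold.
Codon 4 GUU (Val): third position 4-fold.
Codon 5 UGC (Cys): third position 2-fold.
Codon 6 UCA (Ser): third position 4-fold.
Codon 7 ACC (Thr): third position 4-fold.
Codon 8 GUC (Val): third position 4-fold.
Codon 9 GUC (Val): third position 4-fold.
Four-fold degenerate third positions: 5.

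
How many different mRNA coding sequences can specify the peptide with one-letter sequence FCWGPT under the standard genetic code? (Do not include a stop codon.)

256

Phe: 2 codons.
Cys: 2 codons.
Trp: 1 codon.
Gly: 4 codons.
Pro: 4 codons.
Thr: 4 codons.
2 × 2 × 1 × 4 × 4 × 4 = 256.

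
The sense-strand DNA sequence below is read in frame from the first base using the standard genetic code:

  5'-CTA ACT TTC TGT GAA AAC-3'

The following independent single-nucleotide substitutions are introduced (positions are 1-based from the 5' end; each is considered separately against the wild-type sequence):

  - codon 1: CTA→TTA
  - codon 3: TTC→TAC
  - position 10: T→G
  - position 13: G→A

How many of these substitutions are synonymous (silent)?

1

Codon 1: CTA (Leu) → TTA (Leu) — synonymous.
Codon 3: TTC (Phe) → TAC (Tyr) — missense.
Codon 4: TGT (Cys) → GGT (Gly) — missense.
Codon 5: GAA (Glu) → AAA (Lys) — missense.
Synonymous: 1 of 4.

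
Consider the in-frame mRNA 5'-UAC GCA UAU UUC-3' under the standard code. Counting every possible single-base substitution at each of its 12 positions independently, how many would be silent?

Codon 1 (UAC, Tyr): 1 synonymous substitution.
Codon 2 (GCA, Ala): 3 synonymous substitutions.
Codon 3 (UAU, Tyr): 1 synonymous substitution.
Codon 4 (UUC, Phe): 1 synonymous substitution.
Total: 1 + 3 + 1 + 1 = 6.

6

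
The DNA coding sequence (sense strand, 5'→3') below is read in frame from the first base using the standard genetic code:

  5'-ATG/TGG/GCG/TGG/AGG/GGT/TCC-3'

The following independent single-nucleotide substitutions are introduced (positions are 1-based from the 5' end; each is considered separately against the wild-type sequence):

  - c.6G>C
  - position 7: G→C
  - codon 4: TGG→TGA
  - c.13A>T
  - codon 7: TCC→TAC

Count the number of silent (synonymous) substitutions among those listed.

Codon 2: TGG (Trp) → TGC (Cys) — missense.
Codon 3: GCG (Ala) → CCG (Pro) — missense.
Codon 4: TGG (Trp) → TGA (Stop) — nonsense.
Codon 5: AGG (Arg) → TGG (Trp) — missense.
Codon 7: TCC (Ser) → TAC (Tyr) — missense.
Synonymous: 0 of 5.

0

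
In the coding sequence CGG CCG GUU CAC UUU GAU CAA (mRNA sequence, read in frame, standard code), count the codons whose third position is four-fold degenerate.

3

Codon 1 CGG (Arg): third position 4-fold.
Codon 2 CCG (Pro): third position 4-fold.
Codon 3 GUU (Val): third position 4-fold.
Codon 4 CAC (His): third position 2-fold.
Codon 5 UUU (Phe): third position 2-fold.
Codon 6 GAU (Asp): third position 2-fold.
Codon 7 CAA (Gln): third position 2-fold.
Four-fold degenerate third positions: 3.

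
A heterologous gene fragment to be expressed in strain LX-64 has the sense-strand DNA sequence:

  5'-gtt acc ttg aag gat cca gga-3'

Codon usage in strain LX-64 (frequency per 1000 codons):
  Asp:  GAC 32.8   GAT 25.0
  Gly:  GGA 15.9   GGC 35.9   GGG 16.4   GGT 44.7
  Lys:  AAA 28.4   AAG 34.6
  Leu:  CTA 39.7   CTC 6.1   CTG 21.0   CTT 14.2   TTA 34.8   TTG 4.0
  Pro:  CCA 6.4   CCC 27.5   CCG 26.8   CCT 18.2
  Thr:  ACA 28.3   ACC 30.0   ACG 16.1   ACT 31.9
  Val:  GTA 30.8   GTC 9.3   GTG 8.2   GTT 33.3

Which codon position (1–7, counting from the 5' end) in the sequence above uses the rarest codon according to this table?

3

Codon 1 GTT (Val): 33.3 per 1000.
Codon 2 ACC (Thr): 30.0 per 1000.
Codon 3 TTG (Leu): 4.0 per 1000.
Codon 4 AAG (Lys): 34.6 per 1000.
Codon 5 GAT (Asp): 25.0 per 1000.
Codon 6 CCA (Pro): 6.4 per 1000.
Codon 7 GGA (Gly): 15.9 per 1000.
Lowest frequency is 4.0 at codon 3.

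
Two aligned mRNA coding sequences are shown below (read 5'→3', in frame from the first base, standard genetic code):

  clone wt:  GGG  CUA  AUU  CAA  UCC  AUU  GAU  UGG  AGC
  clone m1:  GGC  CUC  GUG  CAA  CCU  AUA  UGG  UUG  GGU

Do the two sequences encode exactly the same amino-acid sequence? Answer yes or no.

Codon 1: GGG Gly / GGC Gly — synonymous.
Codon 2: CUA Leu / CUC Leu — synonymous.
Codon 3: AUU Ile / GUG Val — nonsynonymous.
Codon 4: CAA Gln / CAA Gln — identical.
Codon 5: UCC Ser / CCU Pro — nonsynonymous.
Codon 6: AUU Ile / AUA Ile — synonymous.
Codon 7: GAU Asp / UGG Trp — nonsynonymous.
Codon 8: UGG Trp / UUG Leu — nonsynonymous.
Codon 9: AGC Ser / GGU Gly — nonsynonymous.
Nonsynonymous differences: 5 → different protein.

no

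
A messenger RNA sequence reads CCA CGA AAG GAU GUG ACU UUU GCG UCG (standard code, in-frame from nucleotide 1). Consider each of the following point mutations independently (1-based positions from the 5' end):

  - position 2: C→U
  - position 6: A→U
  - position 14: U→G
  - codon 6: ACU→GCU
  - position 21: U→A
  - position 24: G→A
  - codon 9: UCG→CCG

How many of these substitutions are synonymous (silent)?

Codon 1: CCA (Pro) → CUA (Leu) — missense.
Codon 2: CGA (Arg) → CGU (Arg) — synonymous.
Codon 5: GUG (Val) → GGG (Gly) — missense.
Codon 6: ACU (Thr) → GCU (Ala) — missense.
Codon 7: UUU (Phe) → UUA (Leu) — missense.
Codon 8: GCG (Ala) → GCA (Ala) — synonymous.
Codon 9: UCG (Ser) → CCG (Pro) — missense.
Synonymous: 2 of 7.

2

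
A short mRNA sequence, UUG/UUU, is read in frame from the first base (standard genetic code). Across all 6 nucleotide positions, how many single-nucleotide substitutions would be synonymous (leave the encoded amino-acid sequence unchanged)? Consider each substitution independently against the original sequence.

Codon 1 (UUG, Leu): 2 synonymous substitutions.
Codon 2 (UUU, Phe): 1 synonymous substitution.
Total: 2 + 1 = 3.

3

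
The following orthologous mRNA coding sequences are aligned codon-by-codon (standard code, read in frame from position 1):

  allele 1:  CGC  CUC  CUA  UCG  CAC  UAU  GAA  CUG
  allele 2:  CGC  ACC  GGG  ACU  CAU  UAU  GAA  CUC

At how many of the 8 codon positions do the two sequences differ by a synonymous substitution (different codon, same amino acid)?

2

Codon 1: CGC Arg / CGC Arg — identical.
Codon 2: CUC Leu / ACC Thr — nonsynonymous.
Codon 3: CUA Leu / GGG Gly — nonsynonymous.
Codon 4: UCG Ser / ACU Thr — nonsynonymous.
Codon 5: CAC His / CAU His — synonymous.
Codon 6: UAU Tyr / UAU Tyr — identical.
Codon 7: GAA Glu / GAA Glu — identical.
Codon 8: CUG Leu / CUC Leu — synonymous.
Synonymous differences: 2.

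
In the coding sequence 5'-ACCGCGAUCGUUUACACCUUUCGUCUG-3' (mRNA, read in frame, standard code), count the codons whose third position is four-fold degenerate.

6

Codon 1 ACC (Thr): third position 4-fold.
Codon 2 GCG (Ala): third position 4-fold.
Codon 3 AUC (Ile): third position 3-fold.
Codon 4 GUU (Val): third position 4-fold.
Codon 5 UAC (Tyr): third position 2-fold.
Codon 6 ACC (Thr): third position 4-fold.
Codon 7 UUU (Phe): third position 2-fold.
Codon 8 CGU (Arg): third position 4-fold.
Codon 9 CUG (Leu): third position 4-fold.
Four-fold degenerate third positions: 6.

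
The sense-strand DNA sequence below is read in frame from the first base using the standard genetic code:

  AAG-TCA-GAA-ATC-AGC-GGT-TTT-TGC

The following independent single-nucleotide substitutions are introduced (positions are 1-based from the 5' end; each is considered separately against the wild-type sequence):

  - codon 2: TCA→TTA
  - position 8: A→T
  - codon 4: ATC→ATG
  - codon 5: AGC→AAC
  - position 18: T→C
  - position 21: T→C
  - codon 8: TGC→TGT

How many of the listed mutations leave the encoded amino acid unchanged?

Codon 2: TCA (Ser) → TTA (Leu) — missense.
Codon 3: GAA (Glu) → GTA (Val) — missense.
Codon 4: ATC (Ile) → ATG (Met) — missense.
Codon 5: AGC (Ser) → AAC (Asn) — missense.
Codon 6: GGT (Gly) → GGC (Gly) — synonymous.
Codon 7: TTT (Phe) → TTC (Phe) — synonymous.
Codon 8: TGC (Cys) → TGT (Cys) — synonymous.
Synonymous: 3 of 7.

3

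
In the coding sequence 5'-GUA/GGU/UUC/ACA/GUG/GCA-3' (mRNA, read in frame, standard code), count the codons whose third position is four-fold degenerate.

5

Codon 1 GUA (Val): third position 4-fold.
Codon 2 GGU (Gly): third position 4-fold.
Codon 3 UUC (Phe): third position 2-fold.
Codon 4 ACA (Thr): third position 4-fold.
Codon 5 GUG (Val): third position 4-fold.
Codon 6 GCA (Ala): third position 4-fold.
Four-fold degenerate third positions: 5.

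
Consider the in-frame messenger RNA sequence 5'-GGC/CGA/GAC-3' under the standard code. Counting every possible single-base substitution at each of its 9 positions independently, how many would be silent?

Codon 1 (GGC, Gly): 3 synonymous substitutions.
Codon 2 (CGA, Arg): 4 synonymous substitutions.
Codon 3 (GAC, Asp): 1 synonymous substitution.
Total: 3 + 4 + 1 = 8.

8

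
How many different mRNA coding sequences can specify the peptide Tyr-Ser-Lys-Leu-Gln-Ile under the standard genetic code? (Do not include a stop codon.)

864

Tyr: 2 codons.
Ser: 6 codons.
Lys: 2 codons.
Leu: 6 codons.
Gln: 2 codons.
Ile: 3 codons.
2 × 6 × 2 × 6 × 2 × 3 = 864.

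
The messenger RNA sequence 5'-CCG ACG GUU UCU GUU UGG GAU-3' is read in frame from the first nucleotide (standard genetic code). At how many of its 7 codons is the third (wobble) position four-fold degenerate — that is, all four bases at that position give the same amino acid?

5

Codon 1 CCG (Pro): third position 4-fold.
Codon 2 ACG (Thr): third position 4-fold.
Codon 3 GUU (Val): third position 4-fold.
Codon 4 UCU (Ser): third position 4-fold.
Codon 5 GUU (Val): third position 4-fold.
Codon 6 UGG (Trp): third position 1-fold.
Codon 7 GAU (Asp): third position 2-fold.
Four-fold degenerate third positions: 5.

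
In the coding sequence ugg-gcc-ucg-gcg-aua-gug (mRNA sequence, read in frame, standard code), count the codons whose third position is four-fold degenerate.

4

Codon 1 UGG (Trp): third position 1-fold.
Codon 2 GCC (Ala): third position 4-fold.
Codon 3 UCG (Ser): third position 4-fold.
Codon 4 GCG (Ala): third position 4-fold.
Codon 5 AUA (Ile): third position 3-fold.
Codon 6 GUG (Val): third position 4-fold.
Four-fold degenerate third positions: 4.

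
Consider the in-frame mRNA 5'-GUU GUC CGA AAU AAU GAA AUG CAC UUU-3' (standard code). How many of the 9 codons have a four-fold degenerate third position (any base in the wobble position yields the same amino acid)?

3

Codon 1 GUU (Val): third position 4-fold.
Codon 2 GUC (Val): third position 4-fold.
Codon 3 CGA (Arg): third position 4-fold.
Codon 4 AAU (Asn): third position 2-fold.
Codon 5 AAU (Asn): third position 2-fold.
Codon 6 GAA (Glu): third position 2-fold.
Codon 7 AUG (Met): third position 1-fold.
Codon 8 CAC (His): third position 2-fold.
Codon 9 UUU (Phe): third position 2-fold.
Four-fold degenerate third positions: 3.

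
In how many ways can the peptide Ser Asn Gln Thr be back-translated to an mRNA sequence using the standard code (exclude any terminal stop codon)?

96

Ser: 6 codons.
Asn: 2 codons.
Gln: 2 codons.
Thr: 4 codons.
6 × 2 × 2 × 4 = 96.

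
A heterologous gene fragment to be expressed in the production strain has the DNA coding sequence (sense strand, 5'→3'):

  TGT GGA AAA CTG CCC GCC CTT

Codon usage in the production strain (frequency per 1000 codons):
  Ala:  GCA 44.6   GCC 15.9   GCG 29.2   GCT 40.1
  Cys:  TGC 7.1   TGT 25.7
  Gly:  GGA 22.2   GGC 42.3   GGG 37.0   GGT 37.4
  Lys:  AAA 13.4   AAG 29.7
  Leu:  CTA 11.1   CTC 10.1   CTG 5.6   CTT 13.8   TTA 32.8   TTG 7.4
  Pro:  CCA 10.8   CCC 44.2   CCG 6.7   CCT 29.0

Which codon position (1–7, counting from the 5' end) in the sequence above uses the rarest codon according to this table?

4

Codon 1 TGT (Cys): 25.7 per 1000.
Codon 2 GGA (Gly): 22.2 per 1000.
Codon 3 AAA (Lys): 13.4 per 1000.
Codon 4 CTG (Leu): 5.6 per 1000.
Codon 5 CCC (Pro): 44.2 per 1000.
Codon 6 GCC (Ala): 15.9 per 1000.
Codon 7 CTT (Leu): 13.8 per 1000.
Lowest frequency is 5.6 at codon 4.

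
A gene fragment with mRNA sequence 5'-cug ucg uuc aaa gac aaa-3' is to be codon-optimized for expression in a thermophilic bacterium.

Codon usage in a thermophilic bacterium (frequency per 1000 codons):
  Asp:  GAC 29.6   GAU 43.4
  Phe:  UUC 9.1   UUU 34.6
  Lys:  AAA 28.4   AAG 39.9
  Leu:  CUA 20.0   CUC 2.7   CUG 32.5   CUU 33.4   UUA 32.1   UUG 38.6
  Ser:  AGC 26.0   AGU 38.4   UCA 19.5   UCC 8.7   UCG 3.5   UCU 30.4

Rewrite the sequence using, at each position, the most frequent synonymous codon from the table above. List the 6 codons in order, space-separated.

Codon 1 (Leu): best is UUG at 38.6.
Codon 2 (Ser): best is AGU at 38.4.
Codon 3 (Phe): best is UUU at 34.6.
Codon 4 (Lys): best is AAG at 39.9.
Codon 5 (Asp): best is GAU at 43.4.
Codon 6 (Lys): best is AAG at 39.9.

UUG AGU UUU AAG GAU AAG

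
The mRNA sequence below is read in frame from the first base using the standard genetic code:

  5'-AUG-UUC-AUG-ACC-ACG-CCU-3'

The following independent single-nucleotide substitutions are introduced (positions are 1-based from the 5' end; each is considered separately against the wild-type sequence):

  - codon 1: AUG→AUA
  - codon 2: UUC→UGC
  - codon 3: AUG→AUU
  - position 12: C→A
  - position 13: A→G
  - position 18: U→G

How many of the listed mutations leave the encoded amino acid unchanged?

2

Codon 1: AUG (Met) → AUA (Ile) — missense.
Codon 2: UUC (Phe) → UGC (Cys) — missense.
Codon 3: AUG (Met) → AUU (Ile) — missense.
Codon 4: ACC (Thr) → ACA (Thr) — synonymous.
Codon 5: ACG (Thr) → GCG (Ala) — missense.
Codon 6: CCU (Pro) → CCG (Pro) — synonymous.
Synonymous: 2 of 6.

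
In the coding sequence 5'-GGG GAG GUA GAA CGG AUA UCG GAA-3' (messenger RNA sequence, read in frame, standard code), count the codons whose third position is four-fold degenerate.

4

Codon 1 GGG (Gly): third position 4-fold.
Codon 2 GAG (Glu): third position 2-fold.
Codon 3 GUA (Val): third position 4-fold.
Codon 4 GAA (Glu): third position 2-fold.
Codon 5 CGG (Arg): third position 4-fold.
Codon 6 AUA (Ile): third position 3-fold.
Codon 7 UCG (Ser): third position 4-fold.
Codon 8 GAA (Glu): third position 2-fold.
Four-fold degenerate third positions: 4.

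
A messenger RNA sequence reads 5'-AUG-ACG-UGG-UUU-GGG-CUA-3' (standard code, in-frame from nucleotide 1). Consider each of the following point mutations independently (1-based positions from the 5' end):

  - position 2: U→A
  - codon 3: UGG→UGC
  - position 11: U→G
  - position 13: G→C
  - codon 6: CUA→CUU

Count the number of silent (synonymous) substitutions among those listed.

Codon 1: AUG (Met) → AAG (Lys) — missense.
Codon 3: UGG (Trp) → UGC (Cys) — missense.
Codon 4: UUU (Phe) → UGU (Cys) — missense.
Codon 5: GGG (Gly) → CGG (Arg) — missense.
Codon 6: CUA (Leu) → CUU (Leu) — synonymous.
Synonymous: 1 of 5.

1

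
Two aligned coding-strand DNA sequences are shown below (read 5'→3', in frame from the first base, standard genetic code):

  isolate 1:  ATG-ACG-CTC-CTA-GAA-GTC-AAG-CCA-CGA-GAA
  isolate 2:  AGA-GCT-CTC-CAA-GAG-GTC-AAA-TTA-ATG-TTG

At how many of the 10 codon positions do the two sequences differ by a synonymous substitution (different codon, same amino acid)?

2

Codon 1: ATG Met / AGA Arg — nonsynonymous.
Codon 2: ACG Thr / GCT Ala — nonsynonymous.
Codon 3: CTC Leu / CTC Leu — identical.
Codon 4: CTA Leu / CAA Gln — nonsynonymous.
Codon 5: GAA Glu / GAG Glu — synonymous.
Codon 6: GTC Val / GTC Val — identical.
Codon 7: AAG Lys / AAA Lys — synonymous.
Codon 8: CCA Pro / TTA Leu — nonsynonymous.
Codon 9: CGA Arg / ATG Met — nonsynonymous.
Codon 10: GAA Glu / TTG Leu — nonsynonymous.
Synonymous differences: 2.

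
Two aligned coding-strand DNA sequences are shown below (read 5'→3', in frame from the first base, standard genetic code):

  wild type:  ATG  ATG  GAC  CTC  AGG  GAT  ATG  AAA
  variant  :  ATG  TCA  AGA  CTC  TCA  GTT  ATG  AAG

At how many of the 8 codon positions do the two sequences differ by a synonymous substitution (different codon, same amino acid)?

1

Codon 1: ATG Met / ATG Met — identical.
Codon 2: ATG Met / TCA Ser — nonsynonymous.
Codon 3: GAC Asp / AGA Arg — nonsynonymous.
Codon 4: CTC Leu / CTC Leu — identical.
Codon 5: AGG Arg / TCA Ser — nonsynonymous.
Codon 6: GAT Asp / GTT Val — nonsynonymous.
Codon 7: ATG Met / ATG Met — identical.
Codon 8: AAA Lys / AAG Lys — synonymous.
Synonymous differences: 1.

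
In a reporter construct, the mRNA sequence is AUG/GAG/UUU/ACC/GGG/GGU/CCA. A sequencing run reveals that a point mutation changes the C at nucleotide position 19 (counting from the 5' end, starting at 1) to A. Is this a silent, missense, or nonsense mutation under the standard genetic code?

Position 19 falls in codon 7: CCA → Pro.
After the substitution the codon is ACA → Thr.
Pro ≠ Thr, so this is a missense mutation.

missense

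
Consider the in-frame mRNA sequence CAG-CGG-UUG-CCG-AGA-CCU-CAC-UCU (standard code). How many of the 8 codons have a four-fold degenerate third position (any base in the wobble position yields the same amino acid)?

4

Codon 1 CAG (Gln): third position 2-fold.
Codon 2 CGG (Arg): third position 4-fold.
Codon 3 UUG (Leu): third position 2-fold.
Codon 4 CCG (Pro): third position 4-fold.
Codon 5 AGA (Arg): third position 2-fold.
Codon 6 CCU (Pro): third position 4-fold.
Codon 7 CAC (His): third position 2-fold.
Codon 8 UCU (Ser): third position 4-fold.
Four-fold degenerate third positions: 4.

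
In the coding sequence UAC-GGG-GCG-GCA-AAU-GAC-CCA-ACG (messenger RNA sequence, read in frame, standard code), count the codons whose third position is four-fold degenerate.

5

Codon 1 UAC (Tyr): third position 2-fold.
Codon 2 GGG (Gly): third position 4-fold.
Codon 3 GCG (Ala): third position 4-fold.
Codon 4 GCA (Ala): third position 4-fold.
Codon 5 AAU (Asn): third position 2-fold.
Codon 6 GAC (Asp): third position 2-fold.
Codon 7 CCA (Pro): third position 4-fold.
Codon 8 ACG (Thr): third position 4-fold.
Four-fold degenerate third positions: 5.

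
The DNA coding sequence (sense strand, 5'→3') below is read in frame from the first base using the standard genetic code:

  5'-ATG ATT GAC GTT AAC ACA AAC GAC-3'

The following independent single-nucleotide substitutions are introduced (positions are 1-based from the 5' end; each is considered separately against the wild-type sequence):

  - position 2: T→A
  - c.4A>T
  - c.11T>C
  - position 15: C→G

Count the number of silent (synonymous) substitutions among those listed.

0

Codon 1: ATG (Met) → AAG (Lys) — missense.
Codon 2: ATT (Ile) → TTT (Phe) — missense.
Codon 4: GTT (Val) → GCT (Ala) — missense.
Codon 5: AAC (Asn) → AAG (Lys) — missense.
Synonymous: 0 of 4.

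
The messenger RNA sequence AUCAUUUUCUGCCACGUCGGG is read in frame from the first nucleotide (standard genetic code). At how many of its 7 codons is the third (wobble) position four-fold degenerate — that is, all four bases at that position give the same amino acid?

2

Codon 1 AUC (Ile): third position 3-fold.
Codon 2 AUU (Ile): third position 3-fold.
Codon 3 UUC (Phe): third position 2-fold.
Codon 4 UGC (Cys): third position 2-fold.
Codon 5 CAC (His): third position 2-fold.
Codon 6 GUC (Val): third position 4-fold.
Codon 7 GGG (Gly): third position 4-fold.
Four-fold degenerate third positions: 2.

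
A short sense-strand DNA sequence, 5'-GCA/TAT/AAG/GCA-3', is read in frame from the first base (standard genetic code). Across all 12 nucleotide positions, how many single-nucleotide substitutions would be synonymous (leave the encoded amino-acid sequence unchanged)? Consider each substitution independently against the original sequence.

8

Codon 1 (GCA, Ala): 3 synonymous substitutions.
Codon 2 (TAT, Tyr): 1 synonymous substitution.
Codon 3 (AAG, Lys): 1 synonymous substitution.
Codon 4 (GCA, Ala): 3 synonymous substitutions.
Total: 3 + 1 + 1 + 3 = 8.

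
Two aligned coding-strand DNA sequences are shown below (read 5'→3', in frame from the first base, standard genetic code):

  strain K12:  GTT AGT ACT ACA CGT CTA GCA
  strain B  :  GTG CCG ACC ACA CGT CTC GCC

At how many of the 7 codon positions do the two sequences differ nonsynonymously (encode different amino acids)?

Codon 1: GTT Val / GTG Val — synonymous.
Codon 2: AGT Ser / CCG Pro — nonsynonymous.
Codon 3: ACT Thr / ACC Thr — synonymous.
Codon 4: ACA Thr / ACA Thr — identical.
Codon 5: CGT Arg / CGT Arg — identical.
Codon 6: CTA Leu / CTC Leu — synonymous.
Codon 7: GCA Ala / GCC Ala — synonymous.
Nonsynonymous differences: 1.

1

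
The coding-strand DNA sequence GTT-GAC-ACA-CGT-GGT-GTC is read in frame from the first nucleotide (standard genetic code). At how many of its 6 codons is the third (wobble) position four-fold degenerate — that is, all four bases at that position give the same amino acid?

5

Codon 1 GTT (Val): third position 4-fold.
Codon 2 GAC (Asp): third position 2-fold.
Codon 3 ACA (Thr): third position 4-fold.
Codon 4 CGT (Arg): third position 4-fold.
Codon 5 GGT (Gly): third position 4-fold.
Codon 6 GTC (Val): third position 4-fold.
Four-fold degenerate third positions: 5.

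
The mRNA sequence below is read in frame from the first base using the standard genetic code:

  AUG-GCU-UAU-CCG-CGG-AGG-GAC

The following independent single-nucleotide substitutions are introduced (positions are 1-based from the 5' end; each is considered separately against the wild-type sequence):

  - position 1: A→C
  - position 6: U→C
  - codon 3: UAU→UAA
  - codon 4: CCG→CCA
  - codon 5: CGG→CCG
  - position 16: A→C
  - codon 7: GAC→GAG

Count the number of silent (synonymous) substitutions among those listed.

3

Codon 1: AUG (Met) → CUG (Leu) — missense.
Codon 2: GCU (Ala) → GCC (Ala) — synonymous.
Codon 3: UAU (Tyr) → UAA (Stop) — nonsense.
Codon 4: CCG (Pro) → CCA (Pro) — synonymous.
Codon 5: CGG (Arg) → CCG (Pro) — missense.
Codon 6: AGG (Arg) → CGG (Arg) — synonymous.
Codon 7: GAC (Asp) → GAG (Glu) — missense.
Synonymous: 3 of 7.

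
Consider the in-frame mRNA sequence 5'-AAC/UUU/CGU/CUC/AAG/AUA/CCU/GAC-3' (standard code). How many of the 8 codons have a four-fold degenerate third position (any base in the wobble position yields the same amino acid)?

Codon 1 AAC (Asn): third position 2-fold.
Codon 2 UUU (Phe): third position 2-fold.
Codon 3 CGU (Arg): third position 4-fold.
Codon 4 CUC (Leu): third position 4-fold.
Codon 5 AAG (Lys): third position 2-fold.
Codon 6 AUA (Ile): third position 3-fold.
Codon 7 CCU (Pro): third position 4-fold.
Codon 8 GAC (Asp): third position 2-fold.
Four-fold degenerate third positions: 3.

3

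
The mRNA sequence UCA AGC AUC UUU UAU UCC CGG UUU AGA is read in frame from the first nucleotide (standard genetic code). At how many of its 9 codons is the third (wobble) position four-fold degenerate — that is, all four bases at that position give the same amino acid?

3

Codon 1 UCA (Ser): third position 4-fold.
Codon 2 AGC (Ser): third position 2-fold.
Codon 3 AUC (Ile): third position 3-fold.
Codon 4 UUU (Phe): third position 2-fold.
Codon 5 UAU (Tyr): third position 2-fold.
Codon 6 UCC (Ser): third position 4-fold.
Codon 7 CGG (Arg): third position 4-fold.
Codon 8 UUU (Phe): third position 2-fold.
Codon 9 AGA (Arg): third position 2-fold.
Four-fold degenerate third positions: 3.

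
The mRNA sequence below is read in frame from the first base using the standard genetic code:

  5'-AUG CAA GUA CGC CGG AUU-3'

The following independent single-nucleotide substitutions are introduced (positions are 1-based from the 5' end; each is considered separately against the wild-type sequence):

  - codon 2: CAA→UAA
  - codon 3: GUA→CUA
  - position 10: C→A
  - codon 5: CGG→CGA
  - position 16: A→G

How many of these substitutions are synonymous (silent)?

Codon 2: CAA (Gln) → UAA (Stop) — nonsense.
Codon 3: GUA (Val) → CUA (Leu) — missense.
Codon 4: CGC (Arg) → AGC (Ser) — missense.
Codon 5: CGG (Arg) → CGA (Arg) — synonymous.
Codon 6: AUU (Ile) → GUU (Val) — missense.
Synonymous: 1 of 5.

1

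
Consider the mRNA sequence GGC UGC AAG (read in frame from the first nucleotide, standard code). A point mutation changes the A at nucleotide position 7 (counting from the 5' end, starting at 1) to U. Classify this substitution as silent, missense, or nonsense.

Position 7 falls in codon 3: AAG → Lys.
After the substitution the codon is UAG → Stop.
The new codon is a stop codon, so this is a nonsense mutation.

nonsense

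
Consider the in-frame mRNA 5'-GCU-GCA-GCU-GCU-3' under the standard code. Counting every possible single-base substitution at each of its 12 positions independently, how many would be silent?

Codon 1 (GCU, Ala): 3 synonymous substitutions.
Codon 2 (GCA, Ala): 3 synonymous substitutions.
Codon 3 (GCU, Ala): 3 synonymous substitutions.
Codon 4 (GCU, Ala): 3 synonymous substitutions.
Total: 3 + 3 + 3 + 3 = 12.

12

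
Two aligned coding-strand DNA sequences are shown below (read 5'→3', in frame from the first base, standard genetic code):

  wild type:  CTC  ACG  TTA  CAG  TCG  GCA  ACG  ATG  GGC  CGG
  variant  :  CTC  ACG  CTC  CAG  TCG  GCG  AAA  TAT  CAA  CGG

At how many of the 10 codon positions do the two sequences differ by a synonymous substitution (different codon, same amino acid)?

2

Codon 1: CTC Leu / CTC Leu — identical.
Codon 2: ACG Thr / ACG Thr — identical.
Codon 3: TTA Leu / CTC Leu — synonymous.
Codon 4: CAG Gln / CAG Gln — identical.
Codon 5: TCG Ser / TCG Ser — identical.
Codon 6: GCA Ala / GCG Ala — synonymous.
Codon 7: ACG Thr / AAA Lys — nonsynonymous.
Codon 8: ATG Met / TAT Tyr — nonsynonymous.
Codon 9: GGC Gly / CAA Gln — nonsynonymous.
Codon 10: CGG Arg / CGG Arg — identical.
Synonymous differences: 2.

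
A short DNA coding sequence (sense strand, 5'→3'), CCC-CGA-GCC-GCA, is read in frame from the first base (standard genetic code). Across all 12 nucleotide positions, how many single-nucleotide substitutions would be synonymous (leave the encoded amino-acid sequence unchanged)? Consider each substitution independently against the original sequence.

13

Codon 1 (CCC, Pro): 3 synonymous substitutions.
Codon 2 (CGA, Arg): 4 synonymous substitutions.
Codon 3 (GCC, Ala): 3 synonymous substitutions.
Codon 4 (GCA, Ala): 3 synonymous substitutions.
Total: 3 + 4 + 3 + 3 = 13.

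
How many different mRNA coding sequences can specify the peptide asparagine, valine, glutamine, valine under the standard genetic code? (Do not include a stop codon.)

64

Asn: 2 codons.
Val: 4 codons.
Gln: 2 codons.
Val: 4 codons.
2 × 4 × 2 × 4 = 64.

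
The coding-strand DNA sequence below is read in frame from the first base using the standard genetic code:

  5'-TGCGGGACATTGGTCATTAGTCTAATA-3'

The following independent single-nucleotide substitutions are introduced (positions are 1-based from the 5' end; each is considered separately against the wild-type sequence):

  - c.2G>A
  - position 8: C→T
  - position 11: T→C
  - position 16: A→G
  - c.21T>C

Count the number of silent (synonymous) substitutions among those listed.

1

Codon 1: TGC (Cys) → TAC (Tyr) — missense.
Codon 3: ACA (Thr) → ATA (Ile) — missense.
Codon 4: TTG (Leu) → TCG (Ser) — missense.
Codon 6: ATT (Ile) → GTT (Val) — missense.
Codon 7: AGT (Ser) → AGC (Ser) — synonymous.
Synonymous: 1 of 5.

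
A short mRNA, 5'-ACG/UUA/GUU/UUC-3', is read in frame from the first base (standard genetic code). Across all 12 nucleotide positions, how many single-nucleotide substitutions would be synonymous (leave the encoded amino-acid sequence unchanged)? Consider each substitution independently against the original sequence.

9

Codon 1 (ACG, Thr): 3 synonymous substitutions.
Codon 2 (UUA, Leu): 2 synonymous substitutions.
Codon 3 (GUU, Val): 3 synonymous substitutions.
Codon 4 (UUC, Phe): 1 synonymous substitution.
Total: 3 + 2 + 3 + 1 = 9.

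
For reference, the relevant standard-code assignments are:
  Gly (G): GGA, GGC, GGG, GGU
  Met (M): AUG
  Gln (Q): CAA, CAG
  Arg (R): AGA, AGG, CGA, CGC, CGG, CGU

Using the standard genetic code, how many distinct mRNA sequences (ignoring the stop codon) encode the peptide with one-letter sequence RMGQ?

Arg: 6 codons.
Met: 1 codon.
Gly: 4 codons.
Gln: 2 codons.
6 × 1 × 4 × 2 = 48.

48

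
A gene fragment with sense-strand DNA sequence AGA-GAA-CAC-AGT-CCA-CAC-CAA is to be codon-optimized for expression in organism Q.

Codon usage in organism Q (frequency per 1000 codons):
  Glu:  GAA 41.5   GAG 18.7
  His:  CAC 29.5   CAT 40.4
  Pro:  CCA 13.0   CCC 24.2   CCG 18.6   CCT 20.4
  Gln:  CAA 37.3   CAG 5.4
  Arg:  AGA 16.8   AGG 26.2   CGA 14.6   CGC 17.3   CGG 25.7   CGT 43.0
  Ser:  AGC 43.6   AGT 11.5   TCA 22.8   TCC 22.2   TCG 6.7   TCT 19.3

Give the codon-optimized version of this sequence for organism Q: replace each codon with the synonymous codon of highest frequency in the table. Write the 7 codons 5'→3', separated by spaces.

CGT GAA CAT AGC CCC CAT CAA

Codon 1 (Arg): best is CGT at 43.0.
Codon 2 (Glu): best is GAA at 41.5.
Codon 3 (His): best is CAT at 40.4.
Codon 4 (Ser): best is AGC at 43.6.
Codon 5 (Pro): best is CCC at 24.2.
Codon 6 (His): best is CAT at 40.4.
Codon 7 (Gln): best is CAA at 37.3.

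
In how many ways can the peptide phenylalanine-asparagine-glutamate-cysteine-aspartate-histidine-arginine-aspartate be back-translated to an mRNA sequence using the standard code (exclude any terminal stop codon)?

Phe: 2 codons.
Asn: 2 codons.
Glu: 2 codons.
Cys: 2 codons.
Asp: 2 codons.
His: 2 codons.
Arg: 6 codons.
Asp: 2 codons.
2 × 2 × 2 × 2 × 2 × 2 × 6 × 2 = 768.

768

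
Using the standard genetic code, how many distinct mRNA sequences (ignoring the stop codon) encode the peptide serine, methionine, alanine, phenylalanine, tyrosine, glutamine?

192

Ser: 6 codons.
Met: 1 codon.
Ala: 4 codons.
Phe: 2 codons.
Tyr: 2 codons.
Gln: 2 codons.
6 × 1 × 4 × 2 × 2 × 2 = 192.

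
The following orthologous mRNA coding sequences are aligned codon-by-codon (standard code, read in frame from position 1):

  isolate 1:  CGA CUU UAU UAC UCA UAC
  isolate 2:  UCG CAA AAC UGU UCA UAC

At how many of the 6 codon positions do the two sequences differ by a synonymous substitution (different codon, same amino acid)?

Codon 1: CGA Arg / UCG Ser — nonsynonymous.
Codon 2: CUU Leu / CAA Gln — nonsynonymous.
Codon 3: UAU Tyr / AAC Asn — nonsynonymous.
Codon 4: UAC Tyr / UGU Cys — nonsynonymous.
Codon 5: UCA Ser / UCA Ser — identical.
Codon 6: UAC Tyr / UAC Tyr — identical.
Synonymous differences: 0.

0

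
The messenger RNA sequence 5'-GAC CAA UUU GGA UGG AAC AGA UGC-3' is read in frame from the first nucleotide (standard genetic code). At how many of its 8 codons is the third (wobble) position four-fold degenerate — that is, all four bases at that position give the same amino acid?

Codon 1 GAC (Asp): third position 2-fold.
Codon 2 CAA (Gln): third position 2-fold.
Codon 3 UUU (Phe): third position 2-fold.
Codon 4 GGA (Gly): third position 4-fold.
Codon 5 UGG (Trp): third position 1-fold.
Codon 6 AAC (Asn): third position 2-fold.
Codon 7 AGA (Arg): third position 2-fold.
Codon 8 UGC (Cys): third position 2-fold.
Four-fold degenerate third positions: 1.

1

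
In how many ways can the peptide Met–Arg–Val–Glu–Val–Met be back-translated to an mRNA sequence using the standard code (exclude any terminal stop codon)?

192

Met: 1 codon.
Arg: 6 codons.
Val: 4 codons.
Glu: 2 codons.
Val: 4 codons.
Met: 1 codon.
1 × 6 × 4 × 2 × 4 × 1 = 192.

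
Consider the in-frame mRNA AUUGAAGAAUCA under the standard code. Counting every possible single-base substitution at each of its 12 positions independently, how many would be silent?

Codon 1 (AUU, Ile): 2 synonymous substitutions.
Codon 2 (GAA, Glu): 1 synonymous substitution.
Codon 3 (GAA, Glu): 1 synonymous substitution.
Codon 4 (UCA, Ser): 3 synonymous substitutions.
Total: 2 + 1 + 1 + 3 = 7.

7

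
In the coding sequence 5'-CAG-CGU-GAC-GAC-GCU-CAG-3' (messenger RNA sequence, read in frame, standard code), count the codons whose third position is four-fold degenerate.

Codon 1 CAG (Gln): third position 2-fold.
Codon 2 CGU (Arg): third position 4-fold.
Codon 3 GAC (Asp): third position 2-fold.
Codon 4 GAC (Asp): third position 2-fold.
Codon 5 GCU (Ala): third position 4-fold.
Codon 6 CAG (Gln): third position 2-fold.
Four-fold degenerate third positions: 2.

2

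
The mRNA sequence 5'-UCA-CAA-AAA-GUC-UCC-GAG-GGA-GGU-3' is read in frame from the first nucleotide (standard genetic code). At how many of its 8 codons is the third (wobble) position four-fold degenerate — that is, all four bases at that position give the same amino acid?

5

Codon 1 UCA (Ser): third position 4-fold.
Codon 2 CAA (Gln): third position 2-fold.
Codon 3 AAA (Lys): third position 2-fold.
Codon 4 GUC (Val): third position 4-fold.
Codon 5 UCC (Ser): third position 4-fold.
Codon 6 GAG (Glu): third position 2-fold.
Codon 7 GGA (Gly): third position 4-fold.
Codon 8 GGU (Gly): third position 4-fold.
Four-fold degenerate third positions: 5.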